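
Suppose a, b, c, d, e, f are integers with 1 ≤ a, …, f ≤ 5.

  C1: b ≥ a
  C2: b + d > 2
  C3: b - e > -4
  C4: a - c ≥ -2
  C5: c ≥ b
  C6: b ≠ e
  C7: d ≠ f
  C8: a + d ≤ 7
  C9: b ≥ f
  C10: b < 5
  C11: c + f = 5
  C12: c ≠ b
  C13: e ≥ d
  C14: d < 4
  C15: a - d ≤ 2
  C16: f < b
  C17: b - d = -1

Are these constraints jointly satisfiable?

One satisfying assignment is a = 2, b = 2, c = 4, d = 3, e = 3, f = 1.
For the less obvious constraints — constraint 2: b + d = 5; constraint 3: b - e = -1 — and the others hold by inspection.

Satisfiable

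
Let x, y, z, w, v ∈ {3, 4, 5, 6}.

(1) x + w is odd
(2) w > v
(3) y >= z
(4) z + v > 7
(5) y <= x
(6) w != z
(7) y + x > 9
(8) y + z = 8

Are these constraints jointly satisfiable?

Satisfiable

One satisfying assignment is x = 5, y = 5, z = 3, w = 6, v = 5.
For the less obvious constraints — constraint 4: z + v = 8; constraint 7: y + x = 10 — and the others hold by inspection.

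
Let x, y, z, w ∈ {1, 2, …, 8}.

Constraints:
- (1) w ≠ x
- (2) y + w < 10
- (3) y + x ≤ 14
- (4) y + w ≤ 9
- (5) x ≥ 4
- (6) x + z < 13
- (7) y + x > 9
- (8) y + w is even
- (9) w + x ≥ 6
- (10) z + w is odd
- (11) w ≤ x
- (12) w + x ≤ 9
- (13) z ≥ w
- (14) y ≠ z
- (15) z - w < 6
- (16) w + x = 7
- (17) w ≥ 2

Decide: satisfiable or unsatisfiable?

Take x = 5, y = 6, z = 5, w = 2. Then constraint 2: y + w = 8; constraint 3: y + x = 11, and every other listed constraint is also met.

Satisfiable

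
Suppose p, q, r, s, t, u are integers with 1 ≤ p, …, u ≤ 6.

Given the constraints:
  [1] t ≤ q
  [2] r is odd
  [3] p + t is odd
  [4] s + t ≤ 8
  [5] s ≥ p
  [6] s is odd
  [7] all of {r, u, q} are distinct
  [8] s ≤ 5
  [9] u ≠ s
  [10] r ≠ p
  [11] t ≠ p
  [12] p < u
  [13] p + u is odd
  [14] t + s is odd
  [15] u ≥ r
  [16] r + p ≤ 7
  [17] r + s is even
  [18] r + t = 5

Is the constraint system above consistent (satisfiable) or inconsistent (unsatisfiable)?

The assignment p = 3, q = 5, r = 1, s = 3, t = 4, u = 6 works:
  constraint 4 holds since s + t = 7.
  constraint 16 holds since r + p = 4.
The rest check out directly.

Satisfiable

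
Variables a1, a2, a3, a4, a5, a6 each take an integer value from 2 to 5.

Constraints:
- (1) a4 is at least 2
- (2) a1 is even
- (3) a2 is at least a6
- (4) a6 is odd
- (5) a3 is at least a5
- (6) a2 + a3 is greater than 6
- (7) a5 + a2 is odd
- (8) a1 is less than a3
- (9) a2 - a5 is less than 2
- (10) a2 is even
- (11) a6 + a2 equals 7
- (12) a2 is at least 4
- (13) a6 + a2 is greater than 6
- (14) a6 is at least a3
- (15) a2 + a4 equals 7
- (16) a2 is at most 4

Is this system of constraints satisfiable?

One satisfying assignment is a1 = 2, a2 = 4, a3 = 3, a4 = 3, a5 = 3, a6 = 3.
For the less obvious constraints — constraint 6: a2 + a3 = 7; constraint 9: a2 - a5 = 1 — and the others hold by inspection.

Satisfiable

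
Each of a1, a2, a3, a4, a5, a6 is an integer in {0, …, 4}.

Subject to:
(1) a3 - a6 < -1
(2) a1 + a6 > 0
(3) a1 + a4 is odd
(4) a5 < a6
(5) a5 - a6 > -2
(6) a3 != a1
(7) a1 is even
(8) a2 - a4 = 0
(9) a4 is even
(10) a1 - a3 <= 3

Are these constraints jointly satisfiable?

Constraint 7 makes a1 even and constraint 9 makes a4 even, so a1 + a4 must be even. Constraint 3 says a1 + a4 is odd — contradiction.

Unsatisfiable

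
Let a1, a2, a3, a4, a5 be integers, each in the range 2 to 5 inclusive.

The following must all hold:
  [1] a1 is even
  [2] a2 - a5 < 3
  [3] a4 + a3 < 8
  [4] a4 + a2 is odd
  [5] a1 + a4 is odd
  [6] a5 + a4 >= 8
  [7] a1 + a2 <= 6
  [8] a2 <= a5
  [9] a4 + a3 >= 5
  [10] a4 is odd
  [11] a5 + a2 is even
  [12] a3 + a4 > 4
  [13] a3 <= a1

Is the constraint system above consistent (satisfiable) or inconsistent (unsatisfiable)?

Satisfiable

Take a1 = 2, a2 = 4, a3 = 2, a4 = 5, a5 = 4. Then constraint 2: a2 - a5 = 0; constraint 3: a4 + a3 = 7, and every other listed constraint is also met.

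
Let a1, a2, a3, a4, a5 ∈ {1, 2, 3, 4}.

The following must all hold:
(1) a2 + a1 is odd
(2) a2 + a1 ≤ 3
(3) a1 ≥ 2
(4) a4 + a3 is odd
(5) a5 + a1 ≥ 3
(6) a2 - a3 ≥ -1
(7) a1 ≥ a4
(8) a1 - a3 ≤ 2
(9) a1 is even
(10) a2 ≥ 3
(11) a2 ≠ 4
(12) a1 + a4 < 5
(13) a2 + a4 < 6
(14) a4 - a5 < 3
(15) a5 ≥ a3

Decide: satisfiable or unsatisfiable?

Unsatisfiable

From constraint 10: a2 ≥ 3. From constraint 3: a1 ≥ 2. Hence a2 + a1 ≥ 5. But constraint 2 requires a2 + a1 ≤ 3, and 3 < 5. Contradiction.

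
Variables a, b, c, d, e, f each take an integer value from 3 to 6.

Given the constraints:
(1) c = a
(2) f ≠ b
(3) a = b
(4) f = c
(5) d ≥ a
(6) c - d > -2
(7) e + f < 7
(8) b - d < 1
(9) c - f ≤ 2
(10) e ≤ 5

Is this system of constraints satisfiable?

From constraints 1, 3, and 4, f = c = a = b, so f = b. But constraint 2 says f ≠ b. Contradiction.

Unsatisfiable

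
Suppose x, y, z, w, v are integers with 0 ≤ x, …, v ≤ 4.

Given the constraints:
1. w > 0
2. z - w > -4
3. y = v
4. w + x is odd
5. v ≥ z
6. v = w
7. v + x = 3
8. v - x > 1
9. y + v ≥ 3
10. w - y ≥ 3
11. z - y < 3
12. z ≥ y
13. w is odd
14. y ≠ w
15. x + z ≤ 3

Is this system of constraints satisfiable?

From constraints 3 and 6, y = v = w, so y = w. But constraint 14 says y ≠ w. Contradiction.

Unsatisfiable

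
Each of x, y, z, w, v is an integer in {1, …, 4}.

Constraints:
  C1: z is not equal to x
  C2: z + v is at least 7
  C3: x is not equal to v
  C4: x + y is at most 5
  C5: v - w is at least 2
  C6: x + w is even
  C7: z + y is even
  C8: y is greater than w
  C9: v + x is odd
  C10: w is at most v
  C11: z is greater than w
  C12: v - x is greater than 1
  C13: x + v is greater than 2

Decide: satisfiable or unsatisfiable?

Satisfiable

One satisfying assignment is x = 1, y = 3, z = 3, w = 1, v = 4.
For the less obvious constraints — constraint 2: z + v = 7; constraint 4: x + y = 4 — and the others hold by inspection.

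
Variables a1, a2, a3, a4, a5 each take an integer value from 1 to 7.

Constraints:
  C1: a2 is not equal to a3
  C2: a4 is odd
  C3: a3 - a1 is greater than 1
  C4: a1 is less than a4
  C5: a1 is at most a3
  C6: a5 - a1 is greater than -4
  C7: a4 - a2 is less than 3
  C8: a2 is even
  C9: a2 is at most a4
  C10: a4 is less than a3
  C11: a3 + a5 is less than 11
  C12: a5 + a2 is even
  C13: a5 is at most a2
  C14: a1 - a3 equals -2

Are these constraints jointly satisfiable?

Satisfiable

The assignment a1 = 4, a2 = 4, a3 = 6, a4 = 5, a5 = 2 works:
  constraint 3 holds since a3 - a1 = 2.
  constraint 6 holds since a5 - a1 = -2.
  constraint 7 holds since a4 - a2 = 1.
The rest check out directly.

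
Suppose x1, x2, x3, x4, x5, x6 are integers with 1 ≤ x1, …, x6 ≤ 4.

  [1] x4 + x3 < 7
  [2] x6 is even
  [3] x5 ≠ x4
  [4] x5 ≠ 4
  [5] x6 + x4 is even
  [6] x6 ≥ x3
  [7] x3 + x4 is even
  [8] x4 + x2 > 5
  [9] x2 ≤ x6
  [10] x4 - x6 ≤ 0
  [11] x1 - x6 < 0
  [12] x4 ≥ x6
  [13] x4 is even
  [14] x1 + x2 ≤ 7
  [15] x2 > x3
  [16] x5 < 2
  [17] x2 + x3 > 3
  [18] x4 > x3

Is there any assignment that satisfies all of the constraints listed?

Satisfiable

Try x1 = 2, x2 = 3, x3 = 2, x4 = 4, x5 = 1, x6 = 4.
Check constraint 1: x4 + x3 = 6; constraint 8: x4 + x2 = 7. The remaining constraints are straightforward to verify.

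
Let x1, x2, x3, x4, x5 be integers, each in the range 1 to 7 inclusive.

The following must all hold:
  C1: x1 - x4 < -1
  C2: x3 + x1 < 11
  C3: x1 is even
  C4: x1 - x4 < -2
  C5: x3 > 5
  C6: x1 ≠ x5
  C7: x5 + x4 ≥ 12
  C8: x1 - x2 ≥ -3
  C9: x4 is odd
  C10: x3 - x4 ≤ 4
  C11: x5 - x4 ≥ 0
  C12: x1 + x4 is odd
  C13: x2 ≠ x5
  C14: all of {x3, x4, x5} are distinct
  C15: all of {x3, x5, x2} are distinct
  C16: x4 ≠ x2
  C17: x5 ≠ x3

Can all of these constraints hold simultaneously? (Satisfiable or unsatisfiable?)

The assignment x1 = 2, x2 = 2, x3 = 6, x4 = 5, x5 = 7 works:
  constraint 1 holds since x1 - x4 = -3.
  constraint 2 holds since x3 + x1 = 8.
  constraint 4 holds since x1 - x4 = -3.
The rest check out directly.

Satisfiable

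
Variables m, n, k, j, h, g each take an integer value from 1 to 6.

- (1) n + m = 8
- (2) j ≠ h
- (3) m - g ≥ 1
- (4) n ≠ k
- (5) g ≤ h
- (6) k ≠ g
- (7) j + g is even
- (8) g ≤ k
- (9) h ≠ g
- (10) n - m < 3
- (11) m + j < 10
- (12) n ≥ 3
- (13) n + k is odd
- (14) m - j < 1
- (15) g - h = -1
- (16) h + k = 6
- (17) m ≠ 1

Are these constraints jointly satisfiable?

One satisfying assignment is m = 3, n = 5, k = 4, j = 5, h = 2, g = 1.
For the less obvious constraints — constraint 1: n + m = 8; constraint 3: m - g = 2 — and the others hold by inspection.

Satisfiable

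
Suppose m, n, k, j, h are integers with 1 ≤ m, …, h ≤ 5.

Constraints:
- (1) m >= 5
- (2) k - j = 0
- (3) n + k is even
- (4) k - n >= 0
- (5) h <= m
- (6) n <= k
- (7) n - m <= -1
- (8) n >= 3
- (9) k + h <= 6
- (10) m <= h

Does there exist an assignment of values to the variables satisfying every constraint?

From constraints 6 and 8: k ≥ n ≥ 3. From constraints 1 and 10: h ≥ m ≥ 5. Hence k + h ≥ 8. But constraint 9 requires k + h ≤ 6, and 6 < 8. Contradiction.

Unsatisfiable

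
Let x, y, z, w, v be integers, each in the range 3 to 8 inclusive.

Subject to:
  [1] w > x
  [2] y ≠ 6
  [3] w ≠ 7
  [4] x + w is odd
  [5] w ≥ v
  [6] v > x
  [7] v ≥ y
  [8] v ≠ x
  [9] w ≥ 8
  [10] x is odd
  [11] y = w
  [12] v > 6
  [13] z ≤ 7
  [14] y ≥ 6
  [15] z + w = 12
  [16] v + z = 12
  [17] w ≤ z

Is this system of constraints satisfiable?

From constraints 7 and 14: v ≥ y ≥ 6. From constraints 9 and 17: z ≥ w ≥ 8. Hence v + z ≥ 14. But constraint 16 requires v + z = 12, and 12 < 14. Contradiction.

Unsatisfiable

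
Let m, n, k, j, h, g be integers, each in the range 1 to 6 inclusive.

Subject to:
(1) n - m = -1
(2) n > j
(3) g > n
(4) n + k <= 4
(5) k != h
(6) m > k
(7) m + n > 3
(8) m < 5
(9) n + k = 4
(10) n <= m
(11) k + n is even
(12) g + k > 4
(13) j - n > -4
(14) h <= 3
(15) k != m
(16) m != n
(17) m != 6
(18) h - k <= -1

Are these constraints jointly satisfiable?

Try m = 3, n = 2, k = 2, j = 1, h = 1, g = 3.
Check constraint 1: n - m = -1; constraint 4: n + k = 4; constraint 7: m + n = 5. The remaining constraints are straightforward to verify.

Satisfiable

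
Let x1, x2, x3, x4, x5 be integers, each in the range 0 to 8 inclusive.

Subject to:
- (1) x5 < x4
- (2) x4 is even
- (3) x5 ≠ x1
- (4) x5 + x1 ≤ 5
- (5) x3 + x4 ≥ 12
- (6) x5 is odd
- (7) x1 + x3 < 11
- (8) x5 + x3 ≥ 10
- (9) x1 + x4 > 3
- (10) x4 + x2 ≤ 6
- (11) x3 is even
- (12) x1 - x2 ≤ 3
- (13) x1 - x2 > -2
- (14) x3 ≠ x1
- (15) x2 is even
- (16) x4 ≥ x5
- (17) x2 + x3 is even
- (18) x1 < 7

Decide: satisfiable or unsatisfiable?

Satisfiable

Take x1 = 0, x2 = 0, x3 = 8, x4 = 6, x5 = 3. Then constraint 4: x5 + x1 = 3; constraint 5: x3 + x4 = 14, and every other listed constraint is also met.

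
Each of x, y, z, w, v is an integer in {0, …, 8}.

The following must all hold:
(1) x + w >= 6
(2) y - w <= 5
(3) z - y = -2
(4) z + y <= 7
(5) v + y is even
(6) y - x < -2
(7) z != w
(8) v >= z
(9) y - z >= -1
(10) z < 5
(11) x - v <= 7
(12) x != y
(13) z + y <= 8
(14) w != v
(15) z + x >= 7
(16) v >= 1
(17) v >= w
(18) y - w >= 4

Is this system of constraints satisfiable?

Satisfiable

One satisfying assignment is x = 8, y = 4, z = 2, w = 0, v = 2.
For the less obvious constraints — constraint 1: x + w = 8; constraint 2: y - w = 4 — and the others hold by inspection.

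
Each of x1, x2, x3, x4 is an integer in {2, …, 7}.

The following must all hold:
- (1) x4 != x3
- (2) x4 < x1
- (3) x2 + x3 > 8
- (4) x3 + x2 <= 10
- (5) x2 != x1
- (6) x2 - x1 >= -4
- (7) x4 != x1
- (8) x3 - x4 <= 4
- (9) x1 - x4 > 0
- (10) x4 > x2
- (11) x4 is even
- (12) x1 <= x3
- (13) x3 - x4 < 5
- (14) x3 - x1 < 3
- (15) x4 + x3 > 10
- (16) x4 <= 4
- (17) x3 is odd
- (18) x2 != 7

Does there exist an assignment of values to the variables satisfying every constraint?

Take x1 = 7, x2 = 3, x3 = 7, x4 = 4. Then constraint 3: x2 + x3 = 10; constraint 4: x3 + x2 = 10; constraint 6: x2 - x1 = -4, and every other listed constraint is also met.

Satisfiable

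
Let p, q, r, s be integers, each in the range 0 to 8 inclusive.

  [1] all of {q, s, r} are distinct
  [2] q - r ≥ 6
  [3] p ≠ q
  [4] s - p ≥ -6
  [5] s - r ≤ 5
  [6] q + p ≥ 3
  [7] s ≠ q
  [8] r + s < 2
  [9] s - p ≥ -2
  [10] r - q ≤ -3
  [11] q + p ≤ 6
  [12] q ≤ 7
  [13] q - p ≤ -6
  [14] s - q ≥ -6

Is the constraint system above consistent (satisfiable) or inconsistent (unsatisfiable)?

Constraints 2, 4, 5, and 13 give q − r ≥ 6, r − s ≥ -5, s − p ≥ -6, p − q ≥ 6.
Adding all 4 inequalities: the left sides telescope to 0, and the right sides sum to 6 + (-5) + (-6) + 6 = 1. So 0 ≥ 1, which is false.

Unsatisfiable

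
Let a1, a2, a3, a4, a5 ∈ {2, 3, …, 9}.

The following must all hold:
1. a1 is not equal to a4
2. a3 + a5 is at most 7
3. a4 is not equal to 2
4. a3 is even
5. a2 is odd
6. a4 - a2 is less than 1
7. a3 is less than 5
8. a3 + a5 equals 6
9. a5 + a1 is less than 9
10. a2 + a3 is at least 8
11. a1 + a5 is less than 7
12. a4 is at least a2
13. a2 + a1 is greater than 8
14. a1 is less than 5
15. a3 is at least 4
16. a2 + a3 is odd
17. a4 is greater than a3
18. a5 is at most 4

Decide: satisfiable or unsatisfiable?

Satisfiable

Setting (a1, a2, a3, a4, a5) = (4, 5, 4, 5, 2) satisfies everything: constraint 2: a3 + a5 = 6; constraint 6: a4 - a2 = 0, and the others follow.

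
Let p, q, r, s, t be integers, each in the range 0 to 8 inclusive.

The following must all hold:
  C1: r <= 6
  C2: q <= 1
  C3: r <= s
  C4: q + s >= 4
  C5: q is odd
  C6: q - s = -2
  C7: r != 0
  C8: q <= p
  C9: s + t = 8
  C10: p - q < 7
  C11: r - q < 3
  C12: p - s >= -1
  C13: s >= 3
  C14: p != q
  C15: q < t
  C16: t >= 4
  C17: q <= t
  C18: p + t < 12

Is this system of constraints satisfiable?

Satisfiable

Try p = 5, q = 1, r = 1, s = 3, t = 5.
Check constraint 4: q + s = 4; constraint 6: q - s = -2. The remaining constraints are straightforward to verify.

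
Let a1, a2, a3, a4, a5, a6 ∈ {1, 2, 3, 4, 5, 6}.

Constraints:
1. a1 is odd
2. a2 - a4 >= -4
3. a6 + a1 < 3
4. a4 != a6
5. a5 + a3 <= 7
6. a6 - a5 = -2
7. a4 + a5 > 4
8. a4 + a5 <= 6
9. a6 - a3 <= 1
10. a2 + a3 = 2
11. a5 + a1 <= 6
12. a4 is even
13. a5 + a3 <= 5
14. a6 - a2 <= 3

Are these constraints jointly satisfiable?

Satisfiable

The assignment a1 = 1, a2 = 1, a3 = 1, a4 = 2, a5 = 3, a6 = 1 works:
  constraint 2 holds since a2 - a4 = -1.
  constraint 3 holds since a6 + a1 = 2.
The rest check out directly.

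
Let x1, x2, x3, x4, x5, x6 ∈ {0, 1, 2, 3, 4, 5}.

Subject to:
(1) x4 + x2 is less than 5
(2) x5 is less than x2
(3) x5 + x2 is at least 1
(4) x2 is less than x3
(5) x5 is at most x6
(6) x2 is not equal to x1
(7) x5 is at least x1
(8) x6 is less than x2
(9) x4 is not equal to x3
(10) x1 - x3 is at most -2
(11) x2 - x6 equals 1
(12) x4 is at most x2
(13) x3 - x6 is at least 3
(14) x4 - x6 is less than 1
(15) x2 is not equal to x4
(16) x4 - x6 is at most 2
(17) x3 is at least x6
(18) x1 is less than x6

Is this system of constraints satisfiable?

Satisfiable

Try x1 = 0, x2 = 3, x3 = 5, x4 = 1, x5 = 1, x6 = 2.
Check constraint 1: x4 + x2 = 4; constraint 3: x5 + x2 = 4; constraint 10: x1 - x3 = -5. The remaining constraints are straightforward to verify.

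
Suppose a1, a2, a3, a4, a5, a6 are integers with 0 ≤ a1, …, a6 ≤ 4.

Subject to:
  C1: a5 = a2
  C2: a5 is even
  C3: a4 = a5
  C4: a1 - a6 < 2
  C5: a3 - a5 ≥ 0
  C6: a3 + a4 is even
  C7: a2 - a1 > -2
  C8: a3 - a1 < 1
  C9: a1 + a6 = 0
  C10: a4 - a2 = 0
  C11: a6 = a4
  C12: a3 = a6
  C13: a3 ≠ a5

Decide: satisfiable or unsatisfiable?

From constraints 3, 11, and 12, a3 = a6 = a4 = a5, so a3 = a5. But constraint 13 says a3 ≠ a5. Contradiction.

Unsatisfiable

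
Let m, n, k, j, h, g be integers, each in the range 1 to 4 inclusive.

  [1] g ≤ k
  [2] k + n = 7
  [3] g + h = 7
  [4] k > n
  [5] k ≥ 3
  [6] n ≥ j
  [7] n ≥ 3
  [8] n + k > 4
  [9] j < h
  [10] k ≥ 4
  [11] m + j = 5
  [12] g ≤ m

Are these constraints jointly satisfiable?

Satisfiable

Setting (m, n, k, j, h, g) = (4, 3, 4, 1, 4, 3) satisfies everything: constraint 2: k + n = 7; constraint 3: g + h = 7; constraint 8: n + k = 7, and the others follow.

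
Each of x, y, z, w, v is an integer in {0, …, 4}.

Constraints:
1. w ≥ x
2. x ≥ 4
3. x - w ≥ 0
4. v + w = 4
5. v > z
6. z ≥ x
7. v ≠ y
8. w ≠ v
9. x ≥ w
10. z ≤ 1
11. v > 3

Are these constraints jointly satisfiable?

From constraint 2: x ≥ 4. From constraints 6 and 10: x ≤ z and z ≤ 1, so x ≤ 1. But 1 < 4, so no value of x works.

Unsatisfiable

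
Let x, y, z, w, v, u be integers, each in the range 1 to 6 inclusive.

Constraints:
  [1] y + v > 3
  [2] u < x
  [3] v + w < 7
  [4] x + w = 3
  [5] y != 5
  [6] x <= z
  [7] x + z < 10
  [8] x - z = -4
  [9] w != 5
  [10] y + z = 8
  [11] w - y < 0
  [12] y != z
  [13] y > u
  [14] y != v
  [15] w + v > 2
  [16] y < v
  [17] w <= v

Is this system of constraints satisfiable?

Setting (x, y, z, w, v, u) = (2, 2, 6, 1, 4, 1) satisfies everything: constraint 1: y + v = 6; constraint 3: v + w = 5; constraint 4: x + w = 3, and the others follow.

Satisfiable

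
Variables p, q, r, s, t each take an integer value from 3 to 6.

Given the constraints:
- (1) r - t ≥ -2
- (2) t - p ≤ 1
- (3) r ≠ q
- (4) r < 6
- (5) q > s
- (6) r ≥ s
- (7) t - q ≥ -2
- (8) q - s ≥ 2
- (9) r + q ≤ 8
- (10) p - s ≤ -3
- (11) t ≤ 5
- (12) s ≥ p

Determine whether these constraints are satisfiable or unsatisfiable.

Unsatisfiable

Constraints 2, 7, 8, and 10 give p − t ≥ -1, t − q ≥ -2, q − s ≥ 2, s − p ≥ 3.
Adding all 4 inequalities: the left sides telescope to 0, and the right sides sum to (-1) + (-2) + 2 + 3 = 2. So 0 ≥ 2, which is false.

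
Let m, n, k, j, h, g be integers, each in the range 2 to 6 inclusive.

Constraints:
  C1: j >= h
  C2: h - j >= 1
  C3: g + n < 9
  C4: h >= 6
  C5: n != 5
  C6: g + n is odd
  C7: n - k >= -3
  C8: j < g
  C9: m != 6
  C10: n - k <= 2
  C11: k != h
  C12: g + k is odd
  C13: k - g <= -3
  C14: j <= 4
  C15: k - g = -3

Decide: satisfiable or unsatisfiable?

From constraints 1 and 4: j ≥ h and h ≥ 6, so j ≥ 6. From constraint 14: j ≤ 4. But 4 < 6, so no value of j works.

Unsatisfiable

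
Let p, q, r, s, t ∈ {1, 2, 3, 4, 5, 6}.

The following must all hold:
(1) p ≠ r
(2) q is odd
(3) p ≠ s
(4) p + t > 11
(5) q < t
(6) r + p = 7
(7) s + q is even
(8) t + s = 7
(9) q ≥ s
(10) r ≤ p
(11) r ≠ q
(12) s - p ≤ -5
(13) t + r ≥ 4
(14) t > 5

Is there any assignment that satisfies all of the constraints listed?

Satisfiable

The assignment p = 6, q = 5, r = 1, s = 1, t = 6 works:
  constraint 4 holds since p + t = 12.
  constraint 6 holds since r + p = 7.
The rest check out directly.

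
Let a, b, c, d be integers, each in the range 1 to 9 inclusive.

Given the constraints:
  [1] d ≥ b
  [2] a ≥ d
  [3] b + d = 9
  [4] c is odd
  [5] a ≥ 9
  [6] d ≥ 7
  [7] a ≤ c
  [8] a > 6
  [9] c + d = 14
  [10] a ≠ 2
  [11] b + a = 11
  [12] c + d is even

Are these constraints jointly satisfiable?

Unsatisfiable

From constraints 5 and 7: c ≥ a ≥ 9. From constraint 6: d ≥ 7. Hence c + d ≥ 16. But constraint 9 requires c + d = 14, and 14 < 16. Contradiction.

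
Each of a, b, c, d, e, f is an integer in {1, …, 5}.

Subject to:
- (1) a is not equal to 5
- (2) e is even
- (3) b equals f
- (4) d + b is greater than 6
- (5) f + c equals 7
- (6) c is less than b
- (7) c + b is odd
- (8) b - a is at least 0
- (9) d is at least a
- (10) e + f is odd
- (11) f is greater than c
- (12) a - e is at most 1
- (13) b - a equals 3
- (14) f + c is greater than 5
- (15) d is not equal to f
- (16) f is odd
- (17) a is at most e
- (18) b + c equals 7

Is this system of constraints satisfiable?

Satisfiable

Take a = 2, b = 5, c = 2, d = 4, e = 2, f = 5. Then constraint 4: d + b = 9; constraint 5: f + c = 7; constraint 8: b - a = 3, and every other listed constraint is also met.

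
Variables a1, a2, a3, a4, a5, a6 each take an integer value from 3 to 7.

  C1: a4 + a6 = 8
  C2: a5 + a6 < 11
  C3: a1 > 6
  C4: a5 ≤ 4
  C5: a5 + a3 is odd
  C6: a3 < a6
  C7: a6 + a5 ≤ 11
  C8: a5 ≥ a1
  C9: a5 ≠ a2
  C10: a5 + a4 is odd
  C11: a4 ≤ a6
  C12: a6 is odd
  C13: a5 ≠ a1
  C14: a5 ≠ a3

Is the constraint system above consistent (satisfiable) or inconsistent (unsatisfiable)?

From constraint 3: a1 ≥ 7. From constraints 4 and 8: a1 ≤ a5 and a5 ≤ 4, so a1 ≤ 4. But 4 < 7, so no value of a1 works.

Unsatisfiable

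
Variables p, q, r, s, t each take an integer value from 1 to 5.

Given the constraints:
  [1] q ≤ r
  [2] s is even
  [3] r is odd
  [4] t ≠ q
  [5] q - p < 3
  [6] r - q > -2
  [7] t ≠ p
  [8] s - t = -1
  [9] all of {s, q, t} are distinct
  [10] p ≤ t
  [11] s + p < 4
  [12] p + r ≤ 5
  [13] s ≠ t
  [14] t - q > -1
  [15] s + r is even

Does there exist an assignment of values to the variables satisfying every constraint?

Constraint 2 makes s even and constraint 3 makes r odd, so s + r must be odd. Constraint 15 says s + r is even — contradiction.

Unsatisfiable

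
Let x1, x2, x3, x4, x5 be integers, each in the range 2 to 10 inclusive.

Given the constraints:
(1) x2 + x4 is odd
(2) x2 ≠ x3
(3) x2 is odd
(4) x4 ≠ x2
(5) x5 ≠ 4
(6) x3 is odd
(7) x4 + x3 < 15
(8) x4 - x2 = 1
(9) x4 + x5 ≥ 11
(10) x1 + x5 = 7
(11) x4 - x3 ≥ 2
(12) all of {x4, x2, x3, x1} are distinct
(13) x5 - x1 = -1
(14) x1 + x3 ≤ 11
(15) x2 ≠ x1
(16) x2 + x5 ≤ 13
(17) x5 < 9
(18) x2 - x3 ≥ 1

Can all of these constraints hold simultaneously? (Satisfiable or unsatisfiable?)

One satisfying assignment is x1 = 4, x2 = 7, x3 = 5, x4 = 8, x5 = 3.
For the less obvious constraints — constraint 7: x4 + x3 = 13; constraint 8: x4 - x2 = 1; constraint 9: x4 + x5 = 11 — and the others hold by inspection.

Satisfiable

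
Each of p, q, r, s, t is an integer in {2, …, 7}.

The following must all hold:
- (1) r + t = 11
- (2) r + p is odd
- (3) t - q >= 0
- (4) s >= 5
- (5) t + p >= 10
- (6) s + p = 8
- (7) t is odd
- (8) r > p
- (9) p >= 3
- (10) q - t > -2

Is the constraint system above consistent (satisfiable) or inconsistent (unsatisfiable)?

Satisfiable

Try p = 3, q = 7, r = 4, s = 5, t = 7.
Check constraint 1: r + t = 11; constraint 3: t - q = 0; constraint 5: t + p = 10. The remaining constraints are straightforward to verify.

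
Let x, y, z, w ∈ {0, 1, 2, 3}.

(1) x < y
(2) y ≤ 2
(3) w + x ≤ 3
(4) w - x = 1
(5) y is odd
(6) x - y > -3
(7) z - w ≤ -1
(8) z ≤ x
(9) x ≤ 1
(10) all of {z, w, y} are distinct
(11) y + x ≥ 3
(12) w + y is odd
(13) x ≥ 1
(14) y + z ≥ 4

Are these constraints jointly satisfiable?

Unsatisfiable

From constraint 2: y ≤ 2. From constraints 8 and 9: z ≤ x ≤ 1. Hence y + z ≤ 3. But constraint 14 requires y + z ≥ 4, and 4 > 3. Contradiction.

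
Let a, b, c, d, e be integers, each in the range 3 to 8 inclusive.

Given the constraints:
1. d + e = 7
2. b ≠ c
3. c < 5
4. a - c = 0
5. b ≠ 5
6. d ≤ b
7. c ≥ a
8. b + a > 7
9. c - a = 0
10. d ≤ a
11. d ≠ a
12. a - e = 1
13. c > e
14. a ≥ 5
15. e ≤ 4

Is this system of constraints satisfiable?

Unsatisfiable

From constraints 7 and 14: c ≥ a and a ≥ 5, so c ≥ 5. From constraint 3: c ≤ 4. But 4 < 5, so no value of c works.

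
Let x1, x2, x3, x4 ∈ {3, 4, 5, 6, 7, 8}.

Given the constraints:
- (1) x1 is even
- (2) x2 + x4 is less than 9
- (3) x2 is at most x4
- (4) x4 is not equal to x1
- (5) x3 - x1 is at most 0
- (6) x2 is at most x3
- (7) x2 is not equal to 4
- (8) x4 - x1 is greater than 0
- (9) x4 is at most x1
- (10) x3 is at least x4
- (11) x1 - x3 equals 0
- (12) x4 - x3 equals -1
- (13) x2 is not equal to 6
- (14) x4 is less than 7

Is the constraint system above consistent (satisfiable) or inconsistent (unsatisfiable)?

Unsatisfiable

Constraints 5, 8, and 10 give x4 ≤ x3, x3 ≤ x1, x1 < x4. Chaining: x4 ≤ x3 ≤ x1 < x4, which forces x4 < x4 — impossible.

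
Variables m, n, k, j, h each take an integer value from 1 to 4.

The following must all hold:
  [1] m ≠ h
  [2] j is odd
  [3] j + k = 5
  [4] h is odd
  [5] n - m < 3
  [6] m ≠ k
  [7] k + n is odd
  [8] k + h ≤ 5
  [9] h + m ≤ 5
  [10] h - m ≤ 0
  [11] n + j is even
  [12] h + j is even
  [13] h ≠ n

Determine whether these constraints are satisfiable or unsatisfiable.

Satisfiable

The assignment m = 3, n = 3, k = 4, j = 1, h = 1 works:
  constraint 3 holds since j + k = 5.
  constraint 5 holds since n - m = 0.
  constraint 8 holds since k + h = 5.
The rest check out directly.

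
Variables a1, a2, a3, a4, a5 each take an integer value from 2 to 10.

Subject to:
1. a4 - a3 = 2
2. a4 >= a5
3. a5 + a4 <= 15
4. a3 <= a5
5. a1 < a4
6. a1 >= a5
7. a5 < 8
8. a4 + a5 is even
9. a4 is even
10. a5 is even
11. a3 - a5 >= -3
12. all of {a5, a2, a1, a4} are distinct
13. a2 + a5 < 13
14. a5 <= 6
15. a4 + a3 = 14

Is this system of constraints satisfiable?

Satisfiable

Try a1 = 7, a2 = 4, a3 = 6, a4 = 8, a5 = 6.
Check constraint 1: a4 - a3 = 2; constraint 3: a5 + a4 = 14. The remaining constraints are straightforward to verify.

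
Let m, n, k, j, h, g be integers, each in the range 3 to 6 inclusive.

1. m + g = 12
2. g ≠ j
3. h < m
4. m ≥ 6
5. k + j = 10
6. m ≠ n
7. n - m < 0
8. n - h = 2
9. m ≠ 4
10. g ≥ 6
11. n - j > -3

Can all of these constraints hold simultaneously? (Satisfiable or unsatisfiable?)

Satisfiable

Try m = 6, n = 5, k = 5, j = 5, h = 3, g = 6.
Check constraint 1: m + g = 12; constraint 5: k + j = 10; constraint 7: n - m = -1. The remaining constraints are straightforward to verify.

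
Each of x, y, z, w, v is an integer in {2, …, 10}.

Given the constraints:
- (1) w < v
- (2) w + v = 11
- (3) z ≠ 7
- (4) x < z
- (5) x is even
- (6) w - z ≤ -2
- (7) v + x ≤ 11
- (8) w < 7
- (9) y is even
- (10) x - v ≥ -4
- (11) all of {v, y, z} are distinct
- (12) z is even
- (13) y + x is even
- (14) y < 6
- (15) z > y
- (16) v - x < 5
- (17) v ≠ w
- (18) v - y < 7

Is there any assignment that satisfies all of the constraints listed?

Try x = 2, y = 2, z = 8, w = 5, v = 6.
Check constraint 2: w + v = 11; constraint 6: w - z = -3. The remaining constraints are straightforward to verify.

Satisfiable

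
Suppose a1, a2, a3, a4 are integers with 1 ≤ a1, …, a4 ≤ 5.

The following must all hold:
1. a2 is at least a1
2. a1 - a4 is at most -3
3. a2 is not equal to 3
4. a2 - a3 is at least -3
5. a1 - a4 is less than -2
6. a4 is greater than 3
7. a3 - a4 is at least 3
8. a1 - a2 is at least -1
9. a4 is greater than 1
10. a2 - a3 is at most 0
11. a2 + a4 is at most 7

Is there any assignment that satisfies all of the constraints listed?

Unsatisfiable

Constraints 2, 4, 7, and 8 give a1 − a2 ≥ -1, a2 − a3 ≥ -3, a3 − a4 ≥ 3, a4 − a1 ≥ 3.
Adding all 4 inequalities: the left sides telescope to 0, and the right sides sum to (-1) + (-3) + 3 + 3 = 2. So 0 ≥ 2, which is false.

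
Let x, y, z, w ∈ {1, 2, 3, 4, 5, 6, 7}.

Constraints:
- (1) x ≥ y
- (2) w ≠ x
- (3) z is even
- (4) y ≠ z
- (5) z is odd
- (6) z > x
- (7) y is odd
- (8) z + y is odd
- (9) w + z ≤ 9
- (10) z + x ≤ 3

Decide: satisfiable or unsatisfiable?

Constraint 5 makes z odd and constraint 7 makes y odd, so z + y must be even. Constraint 8 says z + y is odd — contradiction.

Unsatisfiable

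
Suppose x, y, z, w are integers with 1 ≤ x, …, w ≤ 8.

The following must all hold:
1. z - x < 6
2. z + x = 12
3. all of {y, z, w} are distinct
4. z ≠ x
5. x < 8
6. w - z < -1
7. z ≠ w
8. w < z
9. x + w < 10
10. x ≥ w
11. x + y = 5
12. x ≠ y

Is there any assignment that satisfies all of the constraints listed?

Satisfiable

Try x = 4, y = 1, z = 8, w = 4.
Check constraint 1: z - x = 4; constraint 2: z + x = 12; constraint 6: w - z = -4. The remaining constraints are straightforward to verify.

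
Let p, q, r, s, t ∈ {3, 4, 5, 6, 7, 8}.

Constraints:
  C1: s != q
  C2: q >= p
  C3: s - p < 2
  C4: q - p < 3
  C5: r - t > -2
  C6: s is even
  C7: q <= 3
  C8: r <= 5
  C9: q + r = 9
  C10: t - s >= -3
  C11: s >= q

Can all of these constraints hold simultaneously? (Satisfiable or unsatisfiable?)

From constraint 7: q ≤ 3. From constraint 8: r ≤ 5. Hence q + r ≤ 8. But constraint 9 requires q + r = 9, and 9 > 8. Contradiction.

Unsatisfiable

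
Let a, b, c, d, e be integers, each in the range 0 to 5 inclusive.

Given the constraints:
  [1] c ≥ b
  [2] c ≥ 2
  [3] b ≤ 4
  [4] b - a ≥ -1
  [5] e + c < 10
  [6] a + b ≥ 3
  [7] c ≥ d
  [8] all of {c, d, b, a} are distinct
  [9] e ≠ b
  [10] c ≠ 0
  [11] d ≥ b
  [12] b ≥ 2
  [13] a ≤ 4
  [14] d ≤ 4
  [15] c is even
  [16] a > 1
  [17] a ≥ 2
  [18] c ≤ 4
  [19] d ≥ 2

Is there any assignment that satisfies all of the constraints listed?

Unsatisfiable

Constraints 2, 3, 12, 13, 14, 17, 18, and 19 confine each of c, d, b, a to the 3 values {2, …, 4}.
Constraint 8 requires all 4 of them to be distinct, but only 3 values are available — impossible by the pigeonhole principle.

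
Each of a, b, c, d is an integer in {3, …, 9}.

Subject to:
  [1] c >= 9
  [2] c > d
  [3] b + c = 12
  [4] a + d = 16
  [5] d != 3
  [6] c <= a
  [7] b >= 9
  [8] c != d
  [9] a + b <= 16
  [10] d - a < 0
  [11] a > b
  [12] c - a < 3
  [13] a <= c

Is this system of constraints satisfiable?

Unsatisfiable

From constraints 1 and 6: a ≥ c ≥ 9. From constraint 7: b ≥ 9. Hence a + b ≥ 18. But constraint 9 requires a + b ≤ 16, and 16 < 18. Contradiction.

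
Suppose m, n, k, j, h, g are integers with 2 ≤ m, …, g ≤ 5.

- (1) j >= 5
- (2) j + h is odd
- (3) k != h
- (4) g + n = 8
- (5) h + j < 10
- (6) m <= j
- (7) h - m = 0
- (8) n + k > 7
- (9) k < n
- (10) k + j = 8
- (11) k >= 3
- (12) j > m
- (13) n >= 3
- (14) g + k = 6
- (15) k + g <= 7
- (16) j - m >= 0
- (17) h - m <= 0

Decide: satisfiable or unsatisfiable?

Satisfiable

Take m = 4, n = 5, k = 3, j = 5, h = 4, g = 3. Then constraint 4: g + n = 8; constraint 5: h + j = 9, and every other listed constraint is also met.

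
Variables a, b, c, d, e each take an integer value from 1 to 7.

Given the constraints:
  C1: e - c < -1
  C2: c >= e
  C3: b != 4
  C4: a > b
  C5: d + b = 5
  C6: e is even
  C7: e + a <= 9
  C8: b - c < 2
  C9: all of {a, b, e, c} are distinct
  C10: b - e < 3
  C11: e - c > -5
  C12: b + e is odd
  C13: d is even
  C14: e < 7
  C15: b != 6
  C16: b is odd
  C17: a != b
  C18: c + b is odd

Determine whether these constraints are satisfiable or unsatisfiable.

Try a = 7, b = 3, c = 4, d = 2, e = 2.
Check constraint 1: e - c = -2; constraint 5: d + b = 5. The remaining constraints are straightforward to verify.

Satisfiable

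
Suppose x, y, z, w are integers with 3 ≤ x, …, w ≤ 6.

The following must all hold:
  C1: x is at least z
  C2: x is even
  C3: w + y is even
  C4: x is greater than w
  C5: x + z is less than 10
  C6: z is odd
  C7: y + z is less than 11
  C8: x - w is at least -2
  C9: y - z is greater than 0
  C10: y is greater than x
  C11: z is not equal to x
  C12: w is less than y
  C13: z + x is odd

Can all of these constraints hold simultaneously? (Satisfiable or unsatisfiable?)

Take x = 4, y = 5, z = 3, w = 3. Then constraint 5: x + z = 7; constraint 7: y + z = 8, and every other listed constraint is also met.

Satisfiable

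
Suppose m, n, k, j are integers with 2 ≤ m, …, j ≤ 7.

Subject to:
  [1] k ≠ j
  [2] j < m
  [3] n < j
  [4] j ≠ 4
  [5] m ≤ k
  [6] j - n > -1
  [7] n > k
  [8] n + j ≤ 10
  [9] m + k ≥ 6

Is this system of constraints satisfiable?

Constraints 2, 3, 5, and 7 give n < j, j < m, m ≤ k, k < n. Chaining: n < j < m ≤ k < n, which forces n < n — impossible.

Unsatisfiable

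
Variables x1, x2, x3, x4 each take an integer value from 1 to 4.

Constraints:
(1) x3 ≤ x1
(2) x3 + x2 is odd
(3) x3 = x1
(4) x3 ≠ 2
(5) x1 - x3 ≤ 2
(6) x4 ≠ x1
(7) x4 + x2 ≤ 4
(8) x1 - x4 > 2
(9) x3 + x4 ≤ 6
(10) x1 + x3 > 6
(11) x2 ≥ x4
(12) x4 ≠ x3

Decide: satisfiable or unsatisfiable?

Setting (x1, x2, x3, x4) = (4, 1, 4, 1) satisfies everything: constraint 5: x1 - x3 = 0; constraint 7: x4 + x2 = 2, and the others follow.

Satisfiable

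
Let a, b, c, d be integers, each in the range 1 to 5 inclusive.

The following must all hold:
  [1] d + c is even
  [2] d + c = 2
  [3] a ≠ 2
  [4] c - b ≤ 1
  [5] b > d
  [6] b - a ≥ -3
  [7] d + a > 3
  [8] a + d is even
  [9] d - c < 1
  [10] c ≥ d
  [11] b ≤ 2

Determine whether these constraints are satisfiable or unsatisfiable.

Satisfiable

Setting (a, b, c, d) = (3, 2, 1, 1) satisfies everything: constraint 2: d + c = 2; constraint 4: c - b = -1, and the others follow.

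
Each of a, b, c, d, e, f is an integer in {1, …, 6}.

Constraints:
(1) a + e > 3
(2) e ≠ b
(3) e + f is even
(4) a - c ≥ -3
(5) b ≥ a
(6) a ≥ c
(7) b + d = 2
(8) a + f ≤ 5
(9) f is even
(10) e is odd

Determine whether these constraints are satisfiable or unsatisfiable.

Unsatisfiable

Constraint 10 makes e odd and constraint 9 makes f even, so e + f must be odd. Constraint 3 says e + f is even — contradiction.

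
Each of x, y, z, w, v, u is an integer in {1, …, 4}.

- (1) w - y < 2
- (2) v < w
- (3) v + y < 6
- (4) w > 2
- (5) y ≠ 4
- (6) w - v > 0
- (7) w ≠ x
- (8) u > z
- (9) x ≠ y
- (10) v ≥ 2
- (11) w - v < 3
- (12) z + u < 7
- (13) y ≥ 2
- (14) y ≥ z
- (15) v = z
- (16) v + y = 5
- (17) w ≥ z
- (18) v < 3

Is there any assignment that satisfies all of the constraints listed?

Take x = 2, y = 3, z = 2, w = 3, v = 2, u = 3. Then constraint 1: w - y = 0; constraint 3: v + y = 5, and every other listed constraint is also met.

Satisfiable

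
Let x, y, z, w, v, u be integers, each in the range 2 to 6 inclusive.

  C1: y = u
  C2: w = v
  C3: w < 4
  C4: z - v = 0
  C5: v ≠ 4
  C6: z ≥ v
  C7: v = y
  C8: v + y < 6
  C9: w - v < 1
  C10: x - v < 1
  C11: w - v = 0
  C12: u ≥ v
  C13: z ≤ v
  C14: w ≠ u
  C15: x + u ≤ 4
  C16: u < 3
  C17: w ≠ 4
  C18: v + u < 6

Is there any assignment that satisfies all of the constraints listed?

From constraints 1, 2, and 7, w = v = y = u, so w = u. But constraint 14 says w ≠ u. Contradiction.

Unsatisfiable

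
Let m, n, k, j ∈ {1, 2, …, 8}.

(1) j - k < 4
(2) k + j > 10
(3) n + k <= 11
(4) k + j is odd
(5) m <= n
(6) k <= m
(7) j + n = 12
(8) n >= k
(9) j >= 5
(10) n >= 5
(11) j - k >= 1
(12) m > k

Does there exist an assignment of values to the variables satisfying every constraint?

Satisfiable

Try m = 6, n = 6, k = 5, j = 6.
Check constraint 1: j - k = 1; constraint 2: k + j = 11; constraint 3: n + k = 11. The remaining constraints are straightforward to verify.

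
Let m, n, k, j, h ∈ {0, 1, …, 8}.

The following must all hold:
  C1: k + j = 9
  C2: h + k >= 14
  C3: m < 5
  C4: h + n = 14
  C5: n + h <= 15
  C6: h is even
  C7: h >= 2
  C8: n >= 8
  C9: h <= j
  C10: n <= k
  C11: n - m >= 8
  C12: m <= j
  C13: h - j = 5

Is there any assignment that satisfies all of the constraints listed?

Unsatisfiable

From constraints 8 and 10: k ≥ n ≥ 8. From constraints 7 and 9: j ≥ h ≥ 2. Hence k + j ≥ 10. But constraint 1 requires k + j = 9, and 9 < 10. Contradiction.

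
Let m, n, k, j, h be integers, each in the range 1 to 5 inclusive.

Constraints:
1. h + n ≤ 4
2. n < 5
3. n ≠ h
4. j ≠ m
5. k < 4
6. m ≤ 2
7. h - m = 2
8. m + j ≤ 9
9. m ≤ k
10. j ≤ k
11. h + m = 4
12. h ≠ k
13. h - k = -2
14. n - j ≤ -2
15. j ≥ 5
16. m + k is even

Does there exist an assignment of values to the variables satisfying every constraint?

Unsatisfiable

From constraints 10 and 15: k ≥ j and j ≥ 5, so k ≥ 5. From constraint 5: k ≤ 3. But 3 < 5, so no value of k works.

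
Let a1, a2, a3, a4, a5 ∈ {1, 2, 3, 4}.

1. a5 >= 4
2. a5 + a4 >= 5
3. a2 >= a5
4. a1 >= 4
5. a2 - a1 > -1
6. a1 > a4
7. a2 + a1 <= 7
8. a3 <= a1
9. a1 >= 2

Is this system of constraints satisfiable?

From constraints 1 and 3: a2 ≥ a5 ≥ 4. From constraint 4: a1 ≥ 4. Hence a2 + a1 ≥ 8. But constraint 7 requires a2 + a1 ≤ 7, and 7 < 8. Contradiction.

Unsatisfiable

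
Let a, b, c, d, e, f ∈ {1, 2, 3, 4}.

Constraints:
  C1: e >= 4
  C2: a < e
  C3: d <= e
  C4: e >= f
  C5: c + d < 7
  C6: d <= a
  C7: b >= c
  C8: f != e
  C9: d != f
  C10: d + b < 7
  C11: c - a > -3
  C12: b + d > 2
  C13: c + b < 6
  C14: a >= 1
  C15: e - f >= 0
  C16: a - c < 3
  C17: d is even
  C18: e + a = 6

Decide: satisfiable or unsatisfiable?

Try a = 2, b = 2, c = 2, d = 2, e = 4, f = 3.
Check constraint 5: c + d = 4; constraint 10: d + b = 4; constraint 11: c - a = 0. The remaining constraints are straightforward to verify.

Satisfiable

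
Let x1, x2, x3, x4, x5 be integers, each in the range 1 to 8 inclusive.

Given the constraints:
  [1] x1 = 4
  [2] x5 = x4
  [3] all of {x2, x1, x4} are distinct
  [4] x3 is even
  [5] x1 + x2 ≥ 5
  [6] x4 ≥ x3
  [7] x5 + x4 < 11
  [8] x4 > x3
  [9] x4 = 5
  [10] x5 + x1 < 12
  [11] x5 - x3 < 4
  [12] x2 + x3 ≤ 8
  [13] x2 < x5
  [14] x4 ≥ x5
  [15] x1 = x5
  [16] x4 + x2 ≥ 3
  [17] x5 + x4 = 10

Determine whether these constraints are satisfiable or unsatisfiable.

Unsatisfiable

Constraint 1 fixes x1 = 4 and constraint 9 fixes x4 = 5. Constraints 2 and 15 give x1 = x5 = x4, so x1 = x4. But 4 ≠ 5 — contradiction.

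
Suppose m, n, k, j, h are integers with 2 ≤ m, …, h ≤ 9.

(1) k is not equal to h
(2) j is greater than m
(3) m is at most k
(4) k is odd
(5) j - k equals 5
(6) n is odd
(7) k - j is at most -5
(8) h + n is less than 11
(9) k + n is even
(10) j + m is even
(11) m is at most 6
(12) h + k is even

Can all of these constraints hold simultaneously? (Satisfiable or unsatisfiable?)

Satisfiable

Setting (m, n, k, j, h) = (2, 3, 3, 8, 5) satisfies everything: constraint 5: j - k = 5; constraint 7: k - j = -5; constraint 8: h + n = 8, and the others follow.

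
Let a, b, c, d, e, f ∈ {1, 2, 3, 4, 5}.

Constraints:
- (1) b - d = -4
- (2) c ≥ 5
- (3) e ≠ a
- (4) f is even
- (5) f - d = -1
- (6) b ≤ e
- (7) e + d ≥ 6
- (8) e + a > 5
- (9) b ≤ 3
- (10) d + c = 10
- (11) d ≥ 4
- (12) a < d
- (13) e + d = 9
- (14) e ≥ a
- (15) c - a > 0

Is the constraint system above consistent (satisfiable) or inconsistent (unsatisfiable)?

Satisfiable

Take a = 2, b = 1, c = 5, d = 5, e = 4, f = 4. Then constraint 1: b - d = -4; constraint 5: f - d = -1, and every other listed constraint is also met.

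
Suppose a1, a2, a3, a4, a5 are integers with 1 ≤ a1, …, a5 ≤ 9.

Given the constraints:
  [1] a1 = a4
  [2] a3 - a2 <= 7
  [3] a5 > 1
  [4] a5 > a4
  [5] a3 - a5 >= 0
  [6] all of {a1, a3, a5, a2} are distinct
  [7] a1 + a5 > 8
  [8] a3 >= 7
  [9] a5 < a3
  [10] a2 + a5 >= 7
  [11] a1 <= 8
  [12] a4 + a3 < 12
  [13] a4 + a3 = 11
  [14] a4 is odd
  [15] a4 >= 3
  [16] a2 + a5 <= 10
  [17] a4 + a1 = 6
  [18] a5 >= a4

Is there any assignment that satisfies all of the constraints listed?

Take a1 = 3, a2 = 1, a3 = 8, a4 = 3, a5 = 7. Then constraint 2: a3 - a2 = 7; constraint 5: a3 - a5 = 1, and every other listed constraint is also met.

Satisfiable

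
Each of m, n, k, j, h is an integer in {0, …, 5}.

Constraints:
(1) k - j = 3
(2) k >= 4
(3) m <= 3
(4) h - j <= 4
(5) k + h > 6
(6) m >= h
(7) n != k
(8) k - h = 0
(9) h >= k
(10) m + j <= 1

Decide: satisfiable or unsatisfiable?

Unsatisfiable

From constraints 2 and 9: h ≥ k and k ≥ 4, so h ≥ 4. From constraints 3 and 6: h ≤ m and m ≤ 3, so h ≤ 3. But 3 < 4, so no value of h works.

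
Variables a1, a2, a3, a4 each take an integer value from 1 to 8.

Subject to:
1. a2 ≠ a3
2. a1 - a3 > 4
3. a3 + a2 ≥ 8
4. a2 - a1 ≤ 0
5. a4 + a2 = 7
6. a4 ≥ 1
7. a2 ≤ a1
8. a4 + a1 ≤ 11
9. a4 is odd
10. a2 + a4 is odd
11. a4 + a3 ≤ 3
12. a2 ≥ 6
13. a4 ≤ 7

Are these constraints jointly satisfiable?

One satisfying assignment is a1 = 7, a2 = 6, a3 = 2, a4 = 1.
For the less obvious constraints — constraint 2: a1 - a3 = 5; constraint 3: a3 + a2 = 8; constraint 4: a2 - a1 = -1 — and the others hold by inspection.

Satisfiable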